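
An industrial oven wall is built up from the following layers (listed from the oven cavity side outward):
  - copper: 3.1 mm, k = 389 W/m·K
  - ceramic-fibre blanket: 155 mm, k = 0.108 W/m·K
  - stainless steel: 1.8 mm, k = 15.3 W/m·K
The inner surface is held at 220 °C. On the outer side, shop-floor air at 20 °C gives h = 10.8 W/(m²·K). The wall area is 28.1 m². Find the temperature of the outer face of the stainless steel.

Thermal resistances in series:
R_copper = L/(kA) = 0.0031/(389×28.1) = 2.836×10^-7 K/W
R_ceramic-fibre blanket = L/(kA) = 0.155/(0.108×28.1) = 0.05107 K/W
R_stainless steel = L/(kA) = 0.0018/(15.3×28.1) = 4.187×10^-6 K/W
R_outer film = 1/(h_o·A) = 1/(10.8×28.1) = 0.003295 K/W
R_total = 0.05437 K/W;  Q = ΔT/R_total = 200/0.05437 = 3678 W
T_interface = T_inner − Q·ΣR(inner→interface) = 220 − 3680×0.05108

T ≈ 32.1 °C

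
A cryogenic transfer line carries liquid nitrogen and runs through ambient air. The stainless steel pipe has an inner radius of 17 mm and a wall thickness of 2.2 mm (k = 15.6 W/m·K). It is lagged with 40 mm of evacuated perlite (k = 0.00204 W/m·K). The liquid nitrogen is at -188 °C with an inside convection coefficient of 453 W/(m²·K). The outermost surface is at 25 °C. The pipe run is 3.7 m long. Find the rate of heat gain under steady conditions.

For a radial system each layer contributes R = ln(r_out/r_in)/(2πkL); films add R = 1/(hA).
R_inner film = 1/(h_i·2πr₁L) = 1/(453×2π×0.017×3.7) = 0.005586 K/W
R_stainless steel pipe wall = ln(19.2/17)/(2π×15.6×3.7) = 3.356×10^-4 K/W
R_evacuated perlite = ln(59.2/19.2)/(2π×0.00204×3.7) = 23.74 K/W
R_total = 23.75 K/W
Q = ΔT/R_total = 213/23.75

Q ≈ 8.97 W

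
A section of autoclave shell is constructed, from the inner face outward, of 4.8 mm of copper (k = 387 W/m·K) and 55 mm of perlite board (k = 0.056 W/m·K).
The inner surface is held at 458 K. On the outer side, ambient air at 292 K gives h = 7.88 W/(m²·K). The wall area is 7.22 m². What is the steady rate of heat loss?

Model the wall as resistances in series:
R_copper = L/(kA) = 0.0048/(387×7.22) = 1.718×10^-6 K/W
R_perlite board = L/(kA) = 0.055/(0.056×7.22) = 0.136 K/W
R_outer film = 1/(h_o·A) = 1/(7.88×7.22) = 0.01758 K/W
R_total = 0.1536 K/W
Q = ΔT / R_total = 166 / 0.1536

Q ≈ 1080 W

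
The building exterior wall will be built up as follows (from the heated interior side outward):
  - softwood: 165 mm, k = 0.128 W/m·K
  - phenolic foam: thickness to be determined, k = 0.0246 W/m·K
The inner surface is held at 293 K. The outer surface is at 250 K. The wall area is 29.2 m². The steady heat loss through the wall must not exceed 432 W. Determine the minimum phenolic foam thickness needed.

Model the wall as resistances in series:
R_softwood = L/(kA) = 0.165/(0.128×29.2) = 0.04415 K/W
Sum of the known resistances R_other = 0.04415 K/W
Required total resistance R_tot = ΔT/Q_allow = 43/432 = 0.09954 K/W
R_phenolic foam = R_tot − R_other = 0.05539 K/W
L = R·k·A = 0.05539×0.0246×29.2

L ≈ 39.8 mm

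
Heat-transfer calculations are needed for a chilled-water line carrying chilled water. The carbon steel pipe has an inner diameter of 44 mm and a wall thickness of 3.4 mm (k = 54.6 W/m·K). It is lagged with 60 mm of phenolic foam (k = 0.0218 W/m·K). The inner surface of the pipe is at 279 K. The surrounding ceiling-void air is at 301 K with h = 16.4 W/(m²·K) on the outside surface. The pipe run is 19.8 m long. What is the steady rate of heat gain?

Q ≈ 48.6 W

Radial resistances (cylindrical: R_cond = ln(r_o/r_i)/(2πkL), R_conv = 1/(h·2πrL)):
R_carbon steel pipe wall = ln(25.4/22)/(2π×54.6×19.8) = 2.116×10^-5 K/W
R_phenolic foam = ln(85.4/25.4)/(2π×0.0218×19.8) = 0.4471 K/W
R_outer film = 1/(h_o·2πr_oL) = 1/(16.4×2π×0.0854×19.8) = 0.005739 K/W
R_total = 0.4529 K/W
Q = ΔT/R_total = 22/0.4529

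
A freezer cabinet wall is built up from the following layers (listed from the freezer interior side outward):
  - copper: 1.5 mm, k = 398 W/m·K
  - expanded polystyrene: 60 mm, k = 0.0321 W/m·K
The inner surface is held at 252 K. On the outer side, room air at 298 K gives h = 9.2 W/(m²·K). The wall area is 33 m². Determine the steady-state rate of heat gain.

Using the resistance-network approach (series):
R_copper = L/(kA) = 0.0015/(398×33) = 1.142×10^-7 K/W
R_expanded polystyrene = L/(kA) = 0.06/(0.0321×33) = 0.05664 K/W
R_outer film = 1/(h_o·A) = 1/(9.2×33) = 0.003294 K/W
R_total = 0.05994 K/W
Q = ΔT / R_total = 46 / 0.05994

Q ≈ 767 W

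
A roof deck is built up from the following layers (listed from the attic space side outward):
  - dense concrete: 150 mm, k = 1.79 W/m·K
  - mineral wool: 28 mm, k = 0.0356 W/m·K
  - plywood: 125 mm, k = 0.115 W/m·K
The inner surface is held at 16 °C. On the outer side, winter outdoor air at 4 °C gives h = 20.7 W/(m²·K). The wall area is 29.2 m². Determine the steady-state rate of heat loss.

Q ≈ 175 W

Thermal resistances in series:
R_dense concrete = L/(kA) = 0.15/(1.79×29.2) = 0.00287 K/W
R_mineral wool = L/(kA) = 0.028/(0.0356×29.2) = 0.02694 K/W
R_plywood = L/(kA) = 0.125/(0.115×29.2) = 0.03722 K/W
R_outer film = 1/(h_o·A) = 1/(20.7×29.2) = 0.001654 K/W
R_total = 0.06868 K/W
Q = ΔT / R_total = 12 / 0.06868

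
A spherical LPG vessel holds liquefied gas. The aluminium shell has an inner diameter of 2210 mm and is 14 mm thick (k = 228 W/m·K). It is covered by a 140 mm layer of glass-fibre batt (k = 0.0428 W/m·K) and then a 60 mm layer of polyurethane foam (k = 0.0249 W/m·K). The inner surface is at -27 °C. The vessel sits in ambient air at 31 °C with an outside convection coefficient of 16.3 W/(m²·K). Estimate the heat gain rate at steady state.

Q ≈ 191 W

Radial (spherical) resistances in series:
R_aluminium shell = (1/1.105 − 1/1.119)/(4π×228) = 3.952×10^-6 K/W
R_glass-fibre batt = (1/1.119 − 1/1.259)/(4π×0.0428) = 0.1848 K/W
R_polyurethane foam = (1/1.259 − 1/1.319)/(4π×0.0249) = 0.1155 K/W
R_outer film = 1/(h·4πr_o²) = 1/(16.3×4π×1.319²) = 0.002806 K/W
R_total = 0.303 K/W
Q = ΔT/R_total = 58/0.303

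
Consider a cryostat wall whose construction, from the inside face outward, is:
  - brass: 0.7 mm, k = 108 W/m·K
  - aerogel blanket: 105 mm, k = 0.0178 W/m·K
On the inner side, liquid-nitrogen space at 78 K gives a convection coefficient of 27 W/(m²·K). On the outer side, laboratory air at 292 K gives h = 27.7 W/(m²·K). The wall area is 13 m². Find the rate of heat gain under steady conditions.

Q ≈ 466 W

Series thermal resistances:
R_inner film = 1/(h_i·A) = 1/(27×13) = 0.002849 K/W
R_brass = L/(kA) = 0.0007/(108×13) = 4.986×10^-7 K/W
R_aerogel blanket = L/(kA) = 0.105/(0.0178×13) = 0.4538 K/W
R_outer film = 1/(h_o·A) = 1/(27.7×13) = 0.002777 K/W
R_total = 0.4594 K/W
Q = ΔT / R_total = 214 / 0.4594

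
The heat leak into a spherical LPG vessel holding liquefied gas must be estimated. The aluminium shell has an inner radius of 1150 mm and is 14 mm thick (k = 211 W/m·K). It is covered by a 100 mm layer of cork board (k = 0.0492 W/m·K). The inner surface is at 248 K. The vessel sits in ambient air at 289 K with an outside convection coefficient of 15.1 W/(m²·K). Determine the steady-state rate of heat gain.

Spherical conduction: R = (1/r_in − 1/r_out)/(4πk) per layer; series-sum.
R_aluminium shell = (1/1.15 − 1/1.164)/(4π×211) = 3.944×10^-6 K/W
R_cork board = (1/1.164 − 1/1.264)/(4π×0.0492) = 0.1099 K/W
R_outer film = 1/(h·4πr_o²) = 1/(15.1×4π×1.264²) = 0.003299 K/W
R_total = 0.1132 K/W
Q = ΔT/R_total = 41/0.1132

Q ≈ 362 W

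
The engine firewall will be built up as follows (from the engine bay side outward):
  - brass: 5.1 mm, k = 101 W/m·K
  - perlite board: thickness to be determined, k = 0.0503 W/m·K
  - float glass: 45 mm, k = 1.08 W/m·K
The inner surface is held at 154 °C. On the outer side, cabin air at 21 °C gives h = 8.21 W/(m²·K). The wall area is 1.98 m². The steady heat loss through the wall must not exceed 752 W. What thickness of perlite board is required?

Thermal resistances in series:
R_brass = L/(kA) = 0.0051/(101×1.98) = 2.55×10^-5 K/W
R_float glass = L/(kA) = 0.045/(1.08×1.98) = 0.02104 K/W
R_outer film = 1/(h_o·A) = 1/(8.21×1.98) = 0.06152 K/W
Sum of the known resistances R_other = 0.08259 K/W
Required total resistance R_tot = ΔT/Q_allow = 133/752 = 0.1769 K/W
R_perlite board = R_tot − R_other = 0.09428 K/W
L = R·k·A = 0.09428×0.0503×1.98

L ≈ 9.39 mm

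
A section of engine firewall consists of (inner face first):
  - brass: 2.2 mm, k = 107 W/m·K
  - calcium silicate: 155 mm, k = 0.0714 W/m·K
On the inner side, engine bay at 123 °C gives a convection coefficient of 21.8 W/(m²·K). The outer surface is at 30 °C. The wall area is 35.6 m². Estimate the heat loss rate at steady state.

Using the resistance-network approach (series):
R_inner film = 1/(h_i·A) = 1/(21.8×35.6) = 0.001289 K/W
R_brass = L/(kA) = 0.0022/(107×35.6) = 5.775×10^-7 K/W
R_calcium silicate = L/(kA) = 0.155/(0.0714×35.6) = 0.06098 K/W
R_total = 0.06227 K/W
Q = ΔT / R_total = 93 / 0.06227

Q ≈ 1490 W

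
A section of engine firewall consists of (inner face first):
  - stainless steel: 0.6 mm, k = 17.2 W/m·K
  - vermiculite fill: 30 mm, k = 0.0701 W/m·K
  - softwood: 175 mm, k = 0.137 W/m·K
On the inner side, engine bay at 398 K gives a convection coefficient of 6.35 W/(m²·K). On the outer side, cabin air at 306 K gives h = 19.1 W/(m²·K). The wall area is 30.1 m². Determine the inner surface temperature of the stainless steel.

T ≈ 390 K

Series thermal resistances:
R_inner film = 1/(h_i·A) = 1/(6.35×30.1) = 0.005232 K/W
R_stainless steel = L/(kA) = 0.0006/(17.2×30.1) = 1.159×10^-6 K/W
R_vermiculite fill = L/(kA) = 0.03/(0.0701×30.1) = 0.01422 K/W
R_softwood = L/(kA) = 0.175/(0.137×30.1) = 0.04244 K/W
R_outer film = 1/(h_o·A) = 1/(19.1×30.1) = 0.001739 K/W
R_total = 0.06363 K/W;  Q = ΔT/R_total = 92/0.06363 = 1446 W
T_interface = T_inner − Q·ΣR(inner→interface) = 398 − 1450×0.005232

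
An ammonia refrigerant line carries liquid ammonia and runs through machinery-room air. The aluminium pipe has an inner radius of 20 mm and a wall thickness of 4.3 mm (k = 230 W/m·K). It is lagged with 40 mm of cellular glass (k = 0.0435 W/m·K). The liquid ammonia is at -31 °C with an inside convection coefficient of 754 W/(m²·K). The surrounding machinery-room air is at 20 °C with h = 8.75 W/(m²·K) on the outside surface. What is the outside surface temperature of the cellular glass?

Treating each annulus and film as a series resistance:
R_inner film = 1/(h_i·2πr₁L) = 1/(754×2π×0.02×1) = 0.01055 K/W
R_aluminium pipe wall = ln(24.3/20)/(2π×230×1) = 1.348×10^-4 K/W
R_cellular glass = ln(64.3/24.3)/(2π×0.0435×1) = 3.56 K/W
R_outer film = 1/(h_o·2πr_oL) = 1/(8.75×2π×0.0643×1) = 0.2829 K/W
R_total = 3.854 K/W
Q = ΔT/R_total = 51/3.854
Q = 13.2 W/m
T_interface = T_inner + Q·ΣR(inner→interface) = -31 + 13.2×3.571

T ≈ 16.3 °C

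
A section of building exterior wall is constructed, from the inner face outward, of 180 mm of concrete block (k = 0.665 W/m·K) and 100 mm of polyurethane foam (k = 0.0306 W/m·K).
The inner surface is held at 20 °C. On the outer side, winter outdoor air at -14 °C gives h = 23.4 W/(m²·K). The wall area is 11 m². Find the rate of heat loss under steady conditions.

Q ≈ 104 W

Using the resistance-network approach (series):
R_concrete block = L/(kA) = 0.18/(0.665×11) = 0.02461 K/W
R_polyurethane foam = L/(kA) = 0.1/(0.0306×11) = 0.2971 K/W
R_outer film = 1/(h_o·A) = 1/(23.4×11) = 0.003885 K/W
R_total = 0.3256 K/W
Q = ΔT / R_total = 34 / 0.3256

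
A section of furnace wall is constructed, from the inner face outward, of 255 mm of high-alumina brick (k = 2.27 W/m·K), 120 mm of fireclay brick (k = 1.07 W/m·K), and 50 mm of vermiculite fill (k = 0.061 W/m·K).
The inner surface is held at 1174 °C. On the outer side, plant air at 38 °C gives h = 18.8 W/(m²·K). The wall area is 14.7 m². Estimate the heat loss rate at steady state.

Q ≈ 15200 W

Model the wall as resistances in series:
R_high-alumina brick = L/(kA) = 0.255/(2.27×14.7) = 0.007642 K/W
R_fireclay brick = L/(kA) = 0.12/(1.07×14.7) = 0.007629 K/W
R_vermiculite fill = L/(kA) = 0.05/(0.061×14.7) = 0.05576 K/W
R_outer film = 1/(h_o·A) = 1/(18.8×14.7) = 0.003618 K/W
R_total = 0.07465 K/W
Q = ΔT / R_total = 1136 / 0.07465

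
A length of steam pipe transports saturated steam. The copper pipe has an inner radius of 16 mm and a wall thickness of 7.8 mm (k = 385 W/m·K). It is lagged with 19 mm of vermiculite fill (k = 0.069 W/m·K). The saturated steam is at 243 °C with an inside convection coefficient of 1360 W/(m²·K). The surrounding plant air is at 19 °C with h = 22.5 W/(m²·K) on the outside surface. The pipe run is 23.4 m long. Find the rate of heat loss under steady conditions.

Per-layer cylindrical resistances, series-summed:
R_inner film = 1/(h_i·2πr₁L) = 1/(1360×2π×0.016×23.4) = 3.126×10^-4 K/W
R_copper pipe wall = ln(23.8/16)/(2π×385×23.4) = 7.015×10^-6 K/W
R_vermiculite fill = ln(42.8/23.8)/(2π×0.069×23.4) = 0.05785 K/W
R_outer film = 1/(h_o·2πr_oL) = 1/(22.5×2π×0.0428×23.4) = 0.007063 K/W
R_total = 0.06523 K/W
Q = ΔT/R_total = 224/0.06523

Q ≈ 3430 W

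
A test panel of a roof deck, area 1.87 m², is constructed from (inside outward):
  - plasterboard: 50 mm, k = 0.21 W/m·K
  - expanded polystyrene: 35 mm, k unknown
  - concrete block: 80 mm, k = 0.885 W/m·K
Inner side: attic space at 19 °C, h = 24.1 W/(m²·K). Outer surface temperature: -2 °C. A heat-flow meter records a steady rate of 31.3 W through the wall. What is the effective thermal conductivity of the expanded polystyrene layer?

k ≈ 0.0396 W/(m·K)

Series thermal resistances:
R_inner film = 1/(h_i·A) = 1/(24.1×1.87) = 0.02219 K/W
R_plasterboard = L/(kA) = 0.05/(0.21×1.87) = 0.1273 K/W
R_concrete block = L/(kA) = 0.08/(0.885×1.87) = 0.04834 K/W
Sum of known resistances R_other = 0.1979 K/W
Total R = ΔT/Q = 21/31.3 = 0.6709 K/W
R_expanded polystyrene = R_total − R_other = 0.4731 K/W
k = L/(R·A) = 0.035/(0.4731×1.87)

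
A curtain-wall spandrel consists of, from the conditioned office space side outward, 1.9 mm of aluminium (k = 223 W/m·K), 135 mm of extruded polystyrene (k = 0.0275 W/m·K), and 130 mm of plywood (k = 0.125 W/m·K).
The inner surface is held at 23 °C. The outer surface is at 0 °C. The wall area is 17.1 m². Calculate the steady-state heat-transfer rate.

Model the wall as resistances in series:
R_aluminium = L/(kA) = 0.0019/(223×17.1) = 4.983×10^-7 K/W
R_extruded polystyrene = L/(kA) = 0.135/(0.0275×17.1) = 0.2871 K/W
R_plywood = L/(kA) = 0.13/(0.125×17.1) = 0.06082 K/W
R_total = 0.3479 K/W
Q = ΔT / R_total = 23 / 0.3479

Q ≈ 66.1 W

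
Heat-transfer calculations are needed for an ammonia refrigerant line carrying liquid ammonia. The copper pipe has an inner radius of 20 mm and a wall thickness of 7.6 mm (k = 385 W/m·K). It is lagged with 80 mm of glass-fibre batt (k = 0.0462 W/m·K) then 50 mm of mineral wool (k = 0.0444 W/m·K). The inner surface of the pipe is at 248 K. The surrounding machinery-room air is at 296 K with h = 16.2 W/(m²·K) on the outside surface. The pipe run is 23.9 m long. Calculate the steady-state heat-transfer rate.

Q ≈ 188 W

Cylindrical conduction, so R = ln(r₂/r₁)/(2πkL) per layer, in series:
R_copper pipe wall = ln(27.6/20)/(2π×385×23.9) = 5.571×10^-6 K/W
R_glass-fibre batt = ln(107.6/27.6)/(2π×0.0462×23.9) = 0.1961 K/W
R_mineral wool = ln(157.6/107.6)/(2π×0.0444×23.9) = 0.05724 K/W
R_outer film = 1/(h_o·2πr_oL) = 1/(16.2×2π×0.1576×23.9) = 0.002608 K/W
R_total = 0.256 K/W
Q = ΔT/R_total = 48/0.256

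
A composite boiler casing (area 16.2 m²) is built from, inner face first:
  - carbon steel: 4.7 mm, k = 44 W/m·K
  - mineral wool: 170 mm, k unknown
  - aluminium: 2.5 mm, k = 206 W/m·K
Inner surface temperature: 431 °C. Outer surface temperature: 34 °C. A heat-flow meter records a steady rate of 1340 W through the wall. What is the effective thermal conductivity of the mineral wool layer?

k ≈ 0.0354 W/(m·K)

Treating each layer as a thermal resistance in series:
R_carbon steel = L/(kA) = 0.0047/(44×16.2) = 6.594×10^-6 K/W
R_aluminium = L/(kA) = 0.0025/(206×16.2) = 7.491×10^-7 K/W
Sum of known resistances R_other = 7.343×10^-6 K/W
Total R = ΔT/Q = 397/1340 = 0.2963 K/W
R_mineral wool = R_total − R_other = 0.2963 K/W
k = L/(R·A) = 0.17/(0.2963×16.2)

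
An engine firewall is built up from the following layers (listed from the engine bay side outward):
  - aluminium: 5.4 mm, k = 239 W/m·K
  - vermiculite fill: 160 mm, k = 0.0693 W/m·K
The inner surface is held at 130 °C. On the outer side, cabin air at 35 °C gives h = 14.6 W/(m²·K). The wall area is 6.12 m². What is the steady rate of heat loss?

Q ≈ 245 W

Series thermal resistances:
R_aluminium = L/(kA) = 0.0054/(239×6.12) = 3.692×10^-6 K/W
R_vermiculite fill = L/(kA) = 0.16/(0.0693×6.12) = 0.3773 K/W
R_outer film = 1/(h_o·A) = 1/(14.6×6.12) = 0.01119 K/W
R_total = 0.3885 K/W
Q = ΔT / R_total = 95 / 0.3885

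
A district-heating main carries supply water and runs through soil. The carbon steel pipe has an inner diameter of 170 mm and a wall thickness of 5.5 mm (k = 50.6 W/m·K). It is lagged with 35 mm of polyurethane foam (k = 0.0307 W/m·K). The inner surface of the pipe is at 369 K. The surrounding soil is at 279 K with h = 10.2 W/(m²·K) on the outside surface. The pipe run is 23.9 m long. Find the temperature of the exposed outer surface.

T ≈ 285 K

For a radial system each layer contributes R = ln(r_out/r_in)/(2πkL); films add R = 1/(hA).
R_carbon steel pipe wall = ln(90.5/85)/(2π×50.6×23.9) = 8.251×10^-6 K/W
R_polyurethane foam = ln(125.5/90.5)/(2π×0.0307×23.9) = 0.07092 K/W
R_outer film = 1/(h_o·2πr_oL) = 1/(10.2×2π×0.1255×23.9) = 0.005202 K/W
R_total = 0.07613 K/W
Q = ΔT/R_total = 90/0.07613
Q = 1180 W
T_interface = T_inner − Q·ΣR(inner→interface) = 369 − 1180×0.07093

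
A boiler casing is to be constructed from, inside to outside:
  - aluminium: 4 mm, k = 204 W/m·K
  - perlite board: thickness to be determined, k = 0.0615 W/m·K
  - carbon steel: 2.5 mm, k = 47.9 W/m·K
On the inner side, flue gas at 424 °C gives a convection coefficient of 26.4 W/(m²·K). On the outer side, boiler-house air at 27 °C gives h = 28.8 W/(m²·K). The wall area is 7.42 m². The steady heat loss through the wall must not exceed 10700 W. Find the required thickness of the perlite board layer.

L ≈ 12.5 mm

Using the resistance-network approach (series):
R_inner film = 1/(h_i·A) = 1/(26.4×7.42) = 0.005105 K/W
R_aluminium = L/(kA) = 0.004/(204×7.42) = 2.643×10^-6 K/W
R_carbon steel = L/(kA) = 0.0025/(47.9×7.42) = 7.034×10^-6 K/W
R_outer film = 1/(h_o·A) = 1/(28.8×7.42) = 0.00468 K/W
Sum of the known resistances R_other = 0.009794 K/W
Required total resistance R_tot = ΔT/Q_allow = 397/10700 = 0.0371 K/W
R_perlite board = R_tot − R_other = 0.02731 K/W
L = R·k·A = 0.02731×0.0615×7.42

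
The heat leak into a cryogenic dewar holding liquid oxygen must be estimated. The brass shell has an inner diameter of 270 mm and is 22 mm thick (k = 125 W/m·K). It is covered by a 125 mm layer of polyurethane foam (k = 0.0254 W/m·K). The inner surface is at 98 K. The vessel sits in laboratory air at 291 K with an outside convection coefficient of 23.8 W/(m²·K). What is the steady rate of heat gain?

Spherical conduction: R = (1/r_in − 1/r_out)/(4πk) per layer; series-sum.
R_brass shell = (1/0.135 − 1/0.157)/(4π×125) = 6.608×10^-4 K/W
R_polyurethane foam = (1/0.157 − 1/0.282)/(4π×0.0254) = 8.845 K/W
R_outer film = 1/(h·4πr_o²) = 1/(23.8×4π×0.282²) = 0.04205 K/W
R_total = 8.888 K/W
Q = ΔT/R_total = 193/8.888

Q ≈ 21.7 W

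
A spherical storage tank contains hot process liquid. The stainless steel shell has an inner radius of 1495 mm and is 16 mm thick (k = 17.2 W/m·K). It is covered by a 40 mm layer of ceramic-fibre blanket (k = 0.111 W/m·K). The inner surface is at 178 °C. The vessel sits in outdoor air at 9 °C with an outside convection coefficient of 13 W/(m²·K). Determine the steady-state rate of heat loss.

Spherical conduction: R = (1/r_in − 1/r_out)/(4πk) per layer; series-sum.
R_stainless steel shell = (1/1.495 − 1/1.511)/(4π×17.2) = 3.277×10^-5 K/W
R_ceramic-fibre blanket = (1/1.511 − 1/1.551)/(4π×0.111) = 0.01224 K/W
R_outer film = 1/(h·4πr_o²) = 1/(13×4π×1.551²) = 0.002545 K/W
R_total = 0.01481 K/W
Q = ΔT/R_total = 169/0.01481

Q ≈ 11400 W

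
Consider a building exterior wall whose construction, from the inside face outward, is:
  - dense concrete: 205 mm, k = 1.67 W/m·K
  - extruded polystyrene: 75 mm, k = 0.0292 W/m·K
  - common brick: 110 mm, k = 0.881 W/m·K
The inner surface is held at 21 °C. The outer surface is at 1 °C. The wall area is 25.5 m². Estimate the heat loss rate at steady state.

Q ≈ 181 W

Model the wall as resistances in series:
R_dense concrete = L/(kA) = 0.205/(1.67×25.5) = 0.004814 K/W
R_extruded polystyrene = L/(kA) = 0.075/(0.0292×25.5) = 0.1007 K/W
R_common brick = L/(kA) = 0.11/(0.881×25.5) = 0.004896 K/W
R_total = 0.1104 K/W
Q = ΔT / R_total = 20 / 0.1104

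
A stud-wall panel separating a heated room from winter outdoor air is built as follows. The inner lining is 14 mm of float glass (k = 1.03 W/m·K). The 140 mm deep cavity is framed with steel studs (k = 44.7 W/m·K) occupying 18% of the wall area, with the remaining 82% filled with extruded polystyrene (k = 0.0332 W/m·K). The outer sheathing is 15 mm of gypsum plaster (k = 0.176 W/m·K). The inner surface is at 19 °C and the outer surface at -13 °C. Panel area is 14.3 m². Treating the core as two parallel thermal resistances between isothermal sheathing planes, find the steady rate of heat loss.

Q ≈ 3940 W

Sheathing layers in series; stud and cavity paths in parallel between them.
R_inner = 0.014/(1.03×14.3) = 9.505×10^-4 K/W
R_stud  = 0.14/(44.7×0.18×14.3) = 0.001217 K/W
R_cav   = 0.14/(0.0332×0.82×14.3) = 0.3596 K/W
1/R_core = 1/R_stud + 1/R_cav → R_core = 0.001213 K/W
R_outer = 0.015/(0.176×14.3) = 0.00596 K/W
R_total = 0.008123 K/W
Q = ΔT/R_total = 32/0.008123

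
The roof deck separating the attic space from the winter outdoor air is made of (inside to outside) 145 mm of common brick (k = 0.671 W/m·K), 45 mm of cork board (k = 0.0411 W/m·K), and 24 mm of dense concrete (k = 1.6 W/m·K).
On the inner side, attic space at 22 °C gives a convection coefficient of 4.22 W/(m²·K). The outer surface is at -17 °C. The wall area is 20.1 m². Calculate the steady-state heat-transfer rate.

Series thermal resistances:
R_inner film = 1/(h_i·A) = 1/(4.22×20.1) = 0.01179 K/W
R_common brick = L/(kA) = 0.145/(0.671×20.1) = 0.01075 K/W
R_cork board = L/(kA) = 0.045/(0.0411×20.1) = 0.05447 K/W
R_dense concrete = L/(kA) = 0.024/(1.6×20.1) = 7.463×10^-4 K/W
R_total = 0.07776 K/W
Q = ΔT / R_total = 39 / 0.07776

Q ≈ 502 W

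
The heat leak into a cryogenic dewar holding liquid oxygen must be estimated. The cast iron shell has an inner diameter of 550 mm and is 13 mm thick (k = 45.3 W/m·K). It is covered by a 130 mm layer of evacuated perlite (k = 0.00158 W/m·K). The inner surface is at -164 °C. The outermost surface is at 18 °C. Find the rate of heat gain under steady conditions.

For a spherical shell R = (1/r₁ − 1/r₂)/(4πk); film R = 1/(h·4πr²). In series:
R_cast iron shell = (1/0.275 − 1/0.288)/(4π×45.3) = 2.883×10^-4 K/W
R_evacuated perlite = (1/0.288 − 1/0.418)/(4π×0.00158) = 54.39 K/W
R_total = 54.39 K/W
Q = ΔT/R_total = 182/54.39

Q ≈ 3.35 W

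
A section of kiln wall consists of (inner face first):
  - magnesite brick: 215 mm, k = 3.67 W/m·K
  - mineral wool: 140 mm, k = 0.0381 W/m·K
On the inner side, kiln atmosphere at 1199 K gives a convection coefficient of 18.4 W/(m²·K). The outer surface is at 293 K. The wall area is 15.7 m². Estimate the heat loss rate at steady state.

Treating each layer as a thermal resistance in series:
R_inner film = 1/(h_i·A) = 1/(18.4×15.7) = 0.003462 K/W
R_magnesite brick = L/(kA) = 0.215/(3.67×15.7) = 0.003731 K/W
R_mineral wool = L/(kA) = 0.14/(0.0381×15.7) = 0.234 K/W
R_total = 0.2412 K/W
Q = ΔT / R_total = 906 / 0.2412

Q ≈ 3760 W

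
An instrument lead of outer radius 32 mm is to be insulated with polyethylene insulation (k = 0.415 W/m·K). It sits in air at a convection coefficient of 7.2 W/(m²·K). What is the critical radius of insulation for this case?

r_cr ≈ 57.6 mm

For a cylinder r_cr = k/h = 0.415/7.2
r_cr = 57.6 mm; since the bare radius (32 mm) is below r_cr, adding a thin layer of insulation will *increase* heat loss.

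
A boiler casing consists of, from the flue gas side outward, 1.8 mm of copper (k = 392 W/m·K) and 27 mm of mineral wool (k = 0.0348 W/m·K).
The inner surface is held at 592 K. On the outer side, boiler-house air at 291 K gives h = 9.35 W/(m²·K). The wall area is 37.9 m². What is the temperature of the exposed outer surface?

T ≈ 327 K

Series thermal resistances:
R_copper = L/(kA) = 0.0018/(392×37.9) = 1.212×10^-7 K/W
R_mineral wool = L/(kA) = 0.027/(0.0348×37.9) = 0.02047 K/W
R_outer film = 1/(h_o·A) = 1/(9.35×37.9) = 0.002822 K/W
R_total = 0.02329 K/W;  Q = ΔT/R_total = 301/0.02329 = 12920 W
T_interface = T_inner − Q·ΣR(inner→interface) = 592 − 12900×0.02047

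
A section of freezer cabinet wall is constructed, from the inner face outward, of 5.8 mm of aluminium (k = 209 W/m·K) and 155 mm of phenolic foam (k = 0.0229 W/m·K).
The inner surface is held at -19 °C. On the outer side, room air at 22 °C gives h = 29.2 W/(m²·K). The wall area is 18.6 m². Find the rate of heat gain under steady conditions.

Q ≈ 112 W

Treating each layer as a thermal resistance in series:
R_aluminium = L/(kA) = 0.0058/(209×18.6) = 1.492×10^-6 K/W
R_phenolic foam = L/(kA) = 0.155/(0.0229×18.6) = 0.3639 K/W
R_outer film = 1/(h_o·A) = 1/(29.2×18.6) = 0.001841 K/W
R_total = 0.3657 K/W
Q = ΔT / R_total = 41 / 0.3657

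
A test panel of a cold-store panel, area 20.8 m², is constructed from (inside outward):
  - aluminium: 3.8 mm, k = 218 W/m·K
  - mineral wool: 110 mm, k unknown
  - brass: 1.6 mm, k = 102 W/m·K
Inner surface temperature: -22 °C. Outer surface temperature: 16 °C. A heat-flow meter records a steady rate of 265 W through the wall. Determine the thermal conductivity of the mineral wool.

Thermal resistances in series:
R_aluminium = L/(kA) = 0.0038/(218×20.8) = 8.38×10^-7 K/W
R_brass = L/(kA) = 0.0016/(102×20.8) = 7.541×10^-7 K/W
Sum of known resistances R_other = 1.592×10^-6 K/W
Total R = ΔT/Q = 38/265 = 0.1434 K/W
R_mineral wool = R_total − R_other = 0.1434 K/W
k = L/(R·A) = 0.11/(0.1434×20.8)

k ≈ 0.0369 W/(m·K)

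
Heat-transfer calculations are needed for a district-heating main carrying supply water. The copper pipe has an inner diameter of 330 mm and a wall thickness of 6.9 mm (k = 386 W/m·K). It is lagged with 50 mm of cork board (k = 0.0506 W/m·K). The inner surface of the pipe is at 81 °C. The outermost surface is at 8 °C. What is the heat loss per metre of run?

q′ ≈ 90.9 W/m

Treating each annulus and film as a series resistance:
R_copper pipe wall = ln(171.9/165)/(2π×386×1) = 1.689×10^-5 K/W
R_cork board = ln(221.9/171.9)/(2π×0.0506×1) = 0.8031 K/W
R_total = 0.8031 K/W
Q = ΔT/R_total = 73/0.8031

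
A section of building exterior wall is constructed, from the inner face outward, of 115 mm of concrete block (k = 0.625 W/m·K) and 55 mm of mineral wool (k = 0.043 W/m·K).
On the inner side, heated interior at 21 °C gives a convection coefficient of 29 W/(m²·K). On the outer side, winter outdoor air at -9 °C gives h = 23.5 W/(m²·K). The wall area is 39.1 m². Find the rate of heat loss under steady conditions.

Series thermal resistances:
R_inner film = 1/(h_i·A) = 1/(29×39.1) = 8.819×10^-4 K/W
R_concrete block = L/(kA) = 0.115/(0.625×39.1) = 0.004706 K/W
R_mineral wool = L/(kA) = 0.055/(0.043×39.1) = 0.03271 K/W
R_outer film = 1/(h_o·A) = 1/(23.5×39.1) = 0.001088 K/W
R_total = 0.03939 K/W
Q = ΔT / R_total = 30 / 0.03939

Q ≈ 762 W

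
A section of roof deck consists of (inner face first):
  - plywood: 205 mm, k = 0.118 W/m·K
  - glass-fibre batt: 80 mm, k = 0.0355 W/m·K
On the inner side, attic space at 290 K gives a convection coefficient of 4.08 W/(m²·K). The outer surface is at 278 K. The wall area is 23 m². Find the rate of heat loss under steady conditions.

Treating each layer as a thermal resistance in series:
R_inner film = 1/(h_i·A) = 1/(4.08×23) = 0.01066 K/W
R_plywood = L/(kA) = 0.205/(0.118×23) = 0.07553 K/W
R_glass-fibre batt = L/(kA) = 0.08/(0.0355×23) = 0.09798 K/W
R_total = 0.1842 K/W
Q = ΔT / R_total = 12 / 0.1842

Q ≈ 65.2 W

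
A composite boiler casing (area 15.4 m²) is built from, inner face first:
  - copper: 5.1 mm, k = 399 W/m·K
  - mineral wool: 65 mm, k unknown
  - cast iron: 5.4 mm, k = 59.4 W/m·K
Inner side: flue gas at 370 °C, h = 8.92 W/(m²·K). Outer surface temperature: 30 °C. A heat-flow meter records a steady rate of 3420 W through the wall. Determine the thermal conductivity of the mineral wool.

k ≈ 0.0458 W/(m·K)

Thermal resistances in series:
R_inner film = 1/(h_i·A) = 1/(8.92×15.4) = 0.00728 K/W
R_copper = L/(kA) = 0.0051/(399×15.4) = 8.3×10^-7 K/W
R_cast iron = L/(kA) = 0.0054/(59.4×15.4) = 5.903×10^-6 K/W
Sum of known resistances R_other = 0.007286 K/W
Total R = ΔT/Q = 340/3420 = 0.09942 K/W
R_mineral wool = R_total − R_other = 0.09213 K/W
k = L/(R·A) = 0.065/(0.09213×15.4)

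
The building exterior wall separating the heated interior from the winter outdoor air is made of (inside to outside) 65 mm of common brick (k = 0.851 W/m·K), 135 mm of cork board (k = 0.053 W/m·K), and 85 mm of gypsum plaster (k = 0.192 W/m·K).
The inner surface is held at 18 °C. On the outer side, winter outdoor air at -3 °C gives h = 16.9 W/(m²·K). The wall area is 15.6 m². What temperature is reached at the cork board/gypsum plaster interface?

T ≈ 0.372 °C

Treating each layer as a thermal resistance in series:
R_common brick = L/(kA) = 0.065/(0.851×15.6) = 0.004896 K/W
R_cork board = L/(kA) = 0.135/(0.053×15.6) = 0.1633 K/W
R_gypsum plaster = L/(kA) = 0.085/(0.192×15.6) = 0.02838 K/W
R_outer film = 1/(h_o·A) = 1/(16.9×15.6) = 0.003793 K/W
R_total = 0.2003 K/W;  Q = ΔT/R_total = 21/0.2003 = 104.8 W
T_interface = T_inner − Q·ΣR(inner→interface) = 18 − 105×0.1682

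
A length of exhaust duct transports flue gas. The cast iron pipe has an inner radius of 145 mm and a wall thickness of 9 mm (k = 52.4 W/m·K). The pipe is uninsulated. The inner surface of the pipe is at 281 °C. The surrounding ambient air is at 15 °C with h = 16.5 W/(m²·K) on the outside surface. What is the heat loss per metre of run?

Per-layer cylindrical resistances, series-summed:
R_cast iron pipe wall = ln(154/145)/(2π×52.4×1) = 1.829×10^-4 K/W
R_outer film = 1/(h_o·2πr_oL) = 1/(16.5×2π×0.154×1) = 0.06263 K/W
R_total = 0.06282 K/W
Q = ΔT/R_total = 266/0.06282

q′ ≈ 4230 W/m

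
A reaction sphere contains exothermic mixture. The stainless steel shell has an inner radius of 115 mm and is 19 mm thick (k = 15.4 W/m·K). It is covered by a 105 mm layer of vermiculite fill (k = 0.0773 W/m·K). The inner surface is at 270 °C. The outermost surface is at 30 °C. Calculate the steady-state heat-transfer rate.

Q ≈ 71 W

Each spherical layer contributes R = (1/r_i − 1/r_o)/(4πk):
R_stainless steel shell = (1/0.115 − 1/0.134)/(4π×15.4) = 0.006371 K/W
R_vermiculite fill = (1/0.134 − 1/0.239)/(4π×0.0773) = 3.375 K/W
R_total = 3.382 K/W
Q = ΔT/R_total = 240/3.382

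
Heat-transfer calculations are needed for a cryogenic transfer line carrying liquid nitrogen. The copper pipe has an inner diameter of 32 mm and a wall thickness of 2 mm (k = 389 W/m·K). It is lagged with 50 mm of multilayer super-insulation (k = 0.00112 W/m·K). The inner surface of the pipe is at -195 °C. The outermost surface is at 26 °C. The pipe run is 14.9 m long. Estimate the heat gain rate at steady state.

Q ≈ 17.4 W

For a radial system each layer contributes R = ln(r_out/r_in)/(2πkL); films add R = 1/(hA).
R_copper pipe wall = ln(18/16)/(2π×389×14.9) = 3.234×10^-6 K/W
R_multilayer super-insulation = ln(68/18)/(2π×0.00112×14.9) = 12.68 K/W
R_total = 12.68 K/W
Q = ΔT/R_total = 221/12.68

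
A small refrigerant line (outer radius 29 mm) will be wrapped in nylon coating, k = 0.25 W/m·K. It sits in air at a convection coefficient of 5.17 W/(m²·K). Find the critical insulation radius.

For a cylinder r_cr = k/h = 0.25/5.17
r_cr = 48.4 mm; since the bare radius (29 mm) is below r_cr, adding a thin layer of insulation will *increase* heat loss.

r_cr ≈ 48.4 mm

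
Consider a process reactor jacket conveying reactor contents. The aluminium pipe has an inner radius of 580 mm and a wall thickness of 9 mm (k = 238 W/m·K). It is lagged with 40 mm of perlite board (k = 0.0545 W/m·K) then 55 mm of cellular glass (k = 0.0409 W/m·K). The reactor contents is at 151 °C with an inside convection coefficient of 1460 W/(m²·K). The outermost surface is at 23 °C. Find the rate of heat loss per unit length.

Per-layer cylindrical resistances, series-summed:
R_inner film = 1/(h_i·2πr₁L) = 1/(1460×2π×0.58×1) = 1.879×10^-4 K/W
R_aluminium pipe wall = ln(589/580)/(2π×238×1) = 1.03×10^-5 K/W
R_perlite board = ln(629/589)/(2π×0.0545×1) = 0.1919 K/W
R_cellular glass = ln(684/629)/(2π×0.0409×1) = 0.3262 K/W
R_total = 0.5183 K/W
Q = ΔT/R_total = 128/0.5183

q′ ≈ 247 W/m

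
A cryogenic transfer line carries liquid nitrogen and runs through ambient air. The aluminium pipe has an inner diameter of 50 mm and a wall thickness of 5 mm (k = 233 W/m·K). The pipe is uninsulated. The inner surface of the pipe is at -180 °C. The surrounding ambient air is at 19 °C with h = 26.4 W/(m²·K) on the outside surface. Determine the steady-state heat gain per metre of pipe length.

q′ ≈ 990 W/m

Per-layer cylindrical resistances, series-summed:
R_aluminium pipe wall = ln(30/25)/(2π×233×1) = 1.245×10^-4 K/W
R_outer film = 1/(h_o·2πr_oL) = 1/(26.4×2π×0.03×1) = 0.201 K/W
R_total = 0.2011 K/W
Q = ΔT/R_total = 199/0.2011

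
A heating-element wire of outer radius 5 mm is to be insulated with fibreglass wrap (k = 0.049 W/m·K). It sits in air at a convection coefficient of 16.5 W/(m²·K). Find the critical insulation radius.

For a cylinder r_cr = k/h = 0.049/16.5
r_cr = 2.97 mm; since the bare radius (5 mm) is above r_cr, any added insulation will reduce heat loss.

r_cr ≈ 2.97 mm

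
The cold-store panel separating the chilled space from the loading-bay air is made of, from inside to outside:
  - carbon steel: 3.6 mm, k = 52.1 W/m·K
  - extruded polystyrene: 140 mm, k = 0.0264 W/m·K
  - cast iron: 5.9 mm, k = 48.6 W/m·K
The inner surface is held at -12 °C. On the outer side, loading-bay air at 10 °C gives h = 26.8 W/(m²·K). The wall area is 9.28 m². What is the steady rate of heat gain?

Q ≈ 38.2 W

Using the resistance-network approach (series):
R_carbon steel = L/(kA) = 0.0036/(52.1×9.28) = 7.446×10^-6 K/W
R_extruded polystyrene = L/(kA) = 0.14/(0.0264×9.28) = 0.5714 K/W
R_cast iron = L/(kA) = 0.0059/(48.6×9.28) = 1.308×10^-5 K/W
R_outer film = 1/(h_o·A) = 1/(26.8×9.28) = 0.004021 K/W
R_total = 0.5755 K/W
Q = ΔT / R_total = 22 / 0.5755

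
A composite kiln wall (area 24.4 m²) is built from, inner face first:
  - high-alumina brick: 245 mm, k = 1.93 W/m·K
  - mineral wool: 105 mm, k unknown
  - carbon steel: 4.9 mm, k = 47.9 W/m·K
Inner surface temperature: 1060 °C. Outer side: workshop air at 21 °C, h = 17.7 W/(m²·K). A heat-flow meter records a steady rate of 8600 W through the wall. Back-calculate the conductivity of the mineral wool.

k ≈ 0.038 W/(m·K)

Thermal resistances in series:
R_high-alumina brick = L/(kA) = 0.245/(1.93×24.4) = 0.005203 K/W
R_carbon steel = L/(kA) = 0.0049/(47.9×24.4) = 4.192×10^-6 K/W
R_outer film = 1/(h_o·A) = 1/(17.7×24.4) = 0.002315 K/W
Sum of known resistances R_other = 0.007522 K/W
Total R = ΔT/Q = 1039/8600 = 0.1208 K/W
R_mineral wool = R_total − R_other = 0.1133 K/W
k = L/(R·A) = 0.105/(0.1133×24.4)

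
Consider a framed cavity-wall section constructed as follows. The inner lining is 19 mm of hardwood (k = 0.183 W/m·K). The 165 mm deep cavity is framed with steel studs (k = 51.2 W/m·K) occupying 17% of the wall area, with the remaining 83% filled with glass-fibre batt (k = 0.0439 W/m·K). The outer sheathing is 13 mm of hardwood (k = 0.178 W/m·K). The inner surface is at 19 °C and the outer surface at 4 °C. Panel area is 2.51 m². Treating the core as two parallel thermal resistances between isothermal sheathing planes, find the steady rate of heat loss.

Sheathing layers in series; stud and cavity paths in parallel between them.
R_inner = 0.019/(0.183×2.51) = 0.04136 K/W
R_stud  = 0.165/(51.2×0.17×2.51) = 0.007553 K/W
R_cav   = 0.165/(0.0439×0.83×2.51) = 1.804 K/W
1/R_core = 1/R_stud + 1/R_cav → R_core = 0.007521 K/W
R_outer = 0.013/(0.178×2.51) = 0.0291 K/W
R_total = 0.07798 K/W
Q = ΔT/R_total = 15/0.07798

Q ≈ 192 W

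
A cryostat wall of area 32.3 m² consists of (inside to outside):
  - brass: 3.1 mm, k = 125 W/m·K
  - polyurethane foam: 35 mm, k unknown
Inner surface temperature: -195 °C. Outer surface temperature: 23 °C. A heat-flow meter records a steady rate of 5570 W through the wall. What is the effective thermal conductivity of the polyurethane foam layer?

Treating each layer as a thermal resistance in series:
R_brass = L/(kA) = 0.0031/(125×32.3) = 7.678×10^-7 K/W
Sum of known resistances R_other = 7.678×10^-7 K/W
Total R = ΔT/Q = 218/5570 = 0.03914 K/W
R_polyurethane foam = R_total − R_other = 0.03914 K/W
k = L/(R·A) = 0.035/(0.03914×32.3)

k ≈ 0.0277 W/(m·K)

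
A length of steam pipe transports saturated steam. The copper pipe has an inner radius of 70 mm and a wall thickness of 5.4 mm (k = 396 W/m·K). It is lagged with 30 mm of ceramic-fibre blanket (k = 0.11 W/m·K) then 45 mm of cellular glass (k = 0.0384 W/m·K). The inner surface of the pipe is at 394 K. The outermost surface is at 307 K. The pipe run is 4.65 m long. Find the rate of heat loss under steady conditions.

Q ≈ 207 W

For a radial system each layer contributes R = ln(r_out/r_in)/(2πkL); films add R = 1/(hA).
R_copper pipe wall = ln(75.4/70)/(2π×396×4.65) = 6.423×10^-6 K/W
R_ceramic-fibre blanket = ln(105.4/75.4)/(2π×0.11×4.65) = 0.1042 K/W
R_cellular glass = ln(150.4/105.4)/(2π×0.0384×4.65) = 0.3169 K/W
R_total = 0.4211 K/W
Q = ΔT/R_total = 87/0.4211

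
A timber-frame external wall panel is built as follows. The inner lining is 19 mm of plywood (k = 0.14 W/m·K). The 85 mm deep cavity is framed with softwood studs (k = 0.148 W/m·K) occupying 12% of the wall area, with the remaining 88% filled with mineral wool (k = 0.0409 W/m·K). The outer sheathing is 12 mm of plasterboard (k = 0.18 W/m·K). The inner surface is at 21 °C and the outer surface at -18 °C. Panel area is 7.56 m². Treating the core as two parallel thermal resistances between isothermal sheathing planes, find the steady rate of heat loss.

Sheathing layers in series; stud and cavity paths in parallel between them.
R_inner = 0.019/(0.14×7.56) = 0.01795 K/W
R_stud  = 0.085/(0.148×0.12×7.56) = 0.6331 K/W
R_cav   = 0.085/(0.0409×0.88×7.56) = 0.3124 K/W
1/R_core = 1/R_stud + 1/R_cav → R_core = 0.2092 K/W
R_outer = 0.012/(0.18×7.56) = 0.008818 K/W
R_total = 0.2359 K/W
Q = ΔT/R_total = 39/0.2359

Q ≈ 165 W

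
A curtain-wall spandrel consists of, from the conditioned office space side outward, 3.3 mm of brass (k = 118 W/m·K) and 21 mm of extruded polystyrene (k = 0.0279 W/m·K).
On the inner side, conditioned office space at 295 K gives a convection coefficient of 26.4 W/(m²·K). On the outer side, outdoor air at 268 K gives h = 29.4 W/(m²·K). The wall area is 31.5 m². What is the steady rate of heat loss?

Q ≈ 1030 W

Model the wall as resistances in series:
R_inner film = 1/(h_i·A) = 1/(26.4×31.5) = 0.001203 K/W
R_brass = L/(kA) = 0.0033/(118×31.5) = 8.878×10^-7 K/W
R_extruded polystyrene = L/(kA) = 0.021/(0.0279×31.5) = 0.02389 K/W
R_outer film = 1/(h_o·A) = 1/(29.4×31.5) = 0.00108 K/W
R_total = 0.02618 K/W
Q = ΔT / R_total = 27 / 0.02618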